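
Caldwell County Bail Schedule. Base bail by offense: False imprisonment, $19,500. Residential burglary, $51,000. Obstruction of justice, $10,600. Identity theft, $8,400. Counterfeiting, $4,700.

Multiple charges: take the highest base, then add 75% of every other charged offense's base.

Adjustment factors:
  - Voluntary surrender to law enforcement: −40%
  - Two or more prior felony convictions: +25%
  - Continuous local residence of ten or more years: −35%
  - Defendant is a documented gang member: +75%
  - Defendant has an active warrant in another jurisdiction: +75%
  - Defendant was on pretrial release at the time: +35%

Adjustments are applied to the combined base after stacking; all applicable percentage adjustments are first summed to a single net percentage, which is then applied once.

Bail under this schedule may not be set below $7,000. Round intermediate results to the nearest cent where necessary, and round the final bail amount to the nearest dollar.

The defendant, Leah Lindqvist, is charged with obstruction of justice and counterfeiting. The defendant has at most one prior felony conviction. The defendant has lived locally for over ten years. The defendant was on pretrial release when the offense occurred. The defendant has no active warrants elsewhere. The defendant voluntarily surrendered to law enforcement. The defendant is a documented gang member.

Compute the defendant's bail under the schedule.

Base amounts from the schedule: obstruction of justice $10,600; counterfeiting $4,700.
Stacking rule: highest base plus 75% of each additional charge. Highest is obstruction of justice at $10,600. Additional: $4,700 × 75% = $3,525. Combined base = $10,600 + $3,525 = $14,125.
Net percentage adjustment: −40% −35% +75% +35% = +35%. $14,125 × 1.35 = $19,068.75.
$19,068.75 is at or above the $7,000 minimum.
Rounded to the nearest dollar: $19,069.

$19,069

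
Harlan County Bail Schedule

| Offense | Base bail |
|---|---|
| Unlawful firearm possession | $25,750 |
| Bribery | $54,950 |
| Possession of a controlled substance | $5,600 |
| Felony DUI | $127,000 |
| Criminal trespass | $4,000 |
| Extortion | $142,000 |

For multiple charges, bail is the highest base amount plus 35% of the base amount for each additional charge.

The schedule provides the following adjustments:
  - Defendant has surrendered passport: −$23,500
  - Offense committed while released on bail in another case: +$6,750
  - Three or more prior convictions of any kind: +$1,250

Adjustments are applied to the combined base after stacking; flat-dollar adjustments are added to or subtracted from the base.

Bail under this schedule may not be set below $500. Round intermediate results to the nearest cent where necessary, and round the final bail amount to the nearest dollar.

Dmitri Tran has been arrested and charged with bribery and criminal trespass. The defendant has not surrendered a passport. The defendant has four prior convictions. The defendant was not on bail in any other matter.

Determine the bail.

Base amounts from the schedule: bribery $54,950; criminal trespass $4,000.
Stacking rule: highest base plus 35% of each additional charge. Highest is bribery at $54,950. Additional: $4,000 × 35% = $1,400. Combined base = $54,950 + $1,400 = $56,350.
Three or more prior convictions of any kind (+$1,250 flat): $56,350 + $1,250 = $57,600.
$57,600 is at or above the $500 minimum.

$57,600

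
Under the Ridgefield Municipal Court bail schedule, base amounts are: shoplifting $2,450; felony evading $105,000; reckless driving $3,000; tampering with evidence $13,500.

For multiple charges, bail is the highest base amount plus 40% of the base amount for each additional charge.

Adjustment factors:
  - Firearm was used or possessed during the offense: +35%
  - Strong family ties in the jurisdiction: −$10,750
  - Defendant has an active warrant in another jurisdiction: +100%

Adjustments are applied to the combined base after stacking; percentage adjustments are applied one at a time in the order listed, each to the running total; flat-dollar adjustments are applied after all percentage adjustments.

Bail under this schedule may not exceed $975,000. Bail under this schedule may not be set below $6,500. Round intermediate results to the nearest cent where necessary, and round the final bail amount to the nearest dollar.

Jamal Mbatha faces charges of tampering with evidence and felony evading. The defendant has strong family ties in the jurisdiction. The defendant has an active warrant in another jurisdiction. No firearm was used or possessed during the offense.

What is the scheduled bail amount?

Base amounts from the schedule: tampering with evidence $13,500; felony evading $105,000.
Stacking rule: highest base plus 40% of each additional charge. Highest is felony evading at $105,000. Additional: $13,500 × 40% = $5,400. Combined base = $105,000 + $5,400 = $110,400.
Defendant has an active warrant in another jurisdiction (+100%): $110,400 × 2 = $220,800.
Strong family ties in the jurisdiction (−$10,750 flat): $220,800 − $10,750 = $210,050.
$210,050 is within the $975,000 maximum.
$210,050 is at or above the $6,500 minimum.

$210,050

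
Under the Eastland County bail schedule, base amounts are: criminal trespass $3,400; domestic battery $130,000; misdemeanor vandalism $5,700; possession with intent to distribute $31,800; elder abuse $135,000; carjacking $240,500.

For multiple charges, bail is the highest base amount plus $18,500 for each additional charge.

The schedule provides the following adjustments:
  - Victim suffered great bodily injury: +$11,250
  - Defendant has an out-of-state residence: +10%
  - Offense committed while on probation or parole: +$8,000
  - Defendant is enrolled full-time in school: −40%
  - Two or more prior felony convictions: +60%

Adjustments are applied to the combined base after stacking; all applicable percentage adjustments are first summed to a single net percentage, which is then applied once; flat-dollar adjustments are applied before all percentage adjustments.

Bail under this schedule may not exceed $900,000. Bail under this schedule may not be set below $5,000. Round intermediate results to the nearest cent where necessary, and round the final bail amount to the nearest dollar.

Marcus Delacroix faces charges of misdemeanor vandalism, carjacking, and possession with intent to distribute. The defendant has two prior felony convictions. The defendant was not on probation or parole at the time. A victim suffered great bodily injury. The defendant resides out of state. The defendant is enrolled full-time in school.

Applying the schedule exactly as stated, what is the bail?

$375,375

Base amounts from the schedule: misdemeanor vandalism $5,700; carjacking $240,500; possession with intent to distribute $31,800.
Stacking rule: highest base plus $18,500 per additional charge. Highest is carjacking at $240,500; 2 additional charges → +$37,000. Combined base = $277,500.
Victim suffered great bodily injury (+$11,250 flat): $277,500 + $11,250 = $288,750.
Net percentage adjustment: +10% −40% +60% = +30%. $288,750 × 1.3 = $375,375.
$375,375 is within the $900,000 maximum.
$375,375 is at or above the $5,000 minimum.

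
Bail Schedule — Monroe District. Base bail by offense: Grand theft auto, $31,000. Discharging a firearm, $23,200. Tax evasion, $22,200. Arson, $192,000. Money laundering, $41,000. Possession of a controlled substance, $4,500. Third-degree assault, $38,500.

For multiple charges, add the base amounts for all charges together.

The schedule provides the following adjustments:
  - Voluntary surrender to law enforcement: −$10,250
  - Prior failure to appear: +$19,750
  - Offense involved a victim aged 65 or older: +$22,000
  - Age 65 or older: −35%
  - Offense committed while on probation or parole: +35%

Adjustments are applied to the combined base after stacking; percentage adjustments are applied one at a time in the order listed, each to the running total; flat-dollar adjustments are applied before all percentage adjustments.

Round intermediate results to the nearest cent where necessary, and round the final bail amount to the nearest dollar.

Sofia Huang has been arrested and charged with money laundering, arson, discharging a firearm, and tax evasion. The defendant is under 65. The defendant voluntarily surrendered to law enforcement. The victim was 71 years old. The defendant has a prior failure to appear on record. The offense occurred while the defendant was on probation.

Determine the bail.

$418,365

Base amounts from the schedule: money laundering $41,000; arson $192,000; discharging a firearm $23,200; tax evasion $22,200.
Stacking rule: sum of all bases. $41,000 + $192,000 + $23,200 + $22,200 = $278,400.
Voluntary surrender to law enforcement (−$10,250 flat): $278,400 − $10,250 = $268,150.
Prior failure to appear (+$19,750 flat): $268,150 + $19,750 = $287,900.
Offense involved a victim aged 65 or older (+$22,000 flat): $287,900 + $22,000 = $309,900.
Offense committed while on probation or parole (+35%): $309,900 × 1.35 = $418,365.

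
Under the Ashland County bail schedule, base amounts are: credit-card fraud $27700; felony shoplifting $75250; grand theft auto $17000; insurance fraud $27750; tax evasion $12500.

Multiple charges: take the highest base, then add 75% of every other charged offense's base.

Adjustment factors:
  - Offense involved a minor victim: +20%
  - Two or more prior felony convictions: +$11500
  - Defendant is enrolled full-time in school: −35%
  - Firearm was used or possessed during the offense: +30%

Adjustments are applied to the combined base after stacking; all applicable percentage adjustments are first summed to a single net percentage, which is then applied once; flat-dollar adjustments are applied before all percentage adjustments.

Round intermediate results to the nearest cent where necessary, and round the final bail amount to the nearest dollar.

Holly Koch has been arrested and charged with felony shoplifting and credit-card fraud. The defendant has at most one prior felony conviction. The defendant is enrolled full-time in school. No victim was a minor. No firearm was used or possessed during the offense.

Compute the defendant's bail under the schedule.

Base amounts from the schedule: felony shoplifting $75250; credit-card fraud $27700.
Stacking rule: highest base plus 75% of each additional charge. Highest is felony shoplifting at $75250. Additional: $27700 × 75% = $20775. Combined base = $75250 + $20775 = $96025.
Defendant is enrolled full-time in school (−35%): $96025 × 0.65 = $62416.25.
Rounded to the nearest dollar: $62416.

$62416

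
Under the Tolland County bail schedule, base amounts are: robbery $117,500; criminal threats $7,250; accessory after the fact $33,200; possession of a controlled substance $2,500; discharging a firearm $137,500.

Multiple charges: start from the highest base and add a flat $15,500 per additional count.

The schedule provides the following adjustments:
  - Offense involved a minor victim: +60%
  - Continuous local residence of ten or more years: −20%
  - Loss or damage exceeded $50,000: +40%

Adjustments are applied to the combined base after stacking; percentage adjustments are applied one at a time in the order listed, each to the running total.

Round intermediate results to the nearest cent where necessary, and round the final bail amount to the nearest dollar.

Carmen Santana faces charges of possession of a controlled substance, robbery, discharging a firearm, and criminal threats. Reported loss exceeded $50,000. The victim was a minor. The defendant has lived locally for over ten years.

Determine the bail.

$329,728

Base amounts from the schedule: possession of a controlled substance $2,500; robbery $117,500; discharging a firearm $137,500; criminal threats $7,250.
Stacking rule: highest base plus $15,500 per additional charge. Highest is discharging a firearm at $137,500; 3 additional charges → +$46,500. Combined base = $184,000.
Offense involved a minor victim (+60%): $184,000 × 1.6 = $294,400.
Continuous local residence of ten or more years (−20%): $294,400 × 0.8 = $235,520.
Loss or damage exceeded $50,000 (+40%): $235,520 × 1.4 = $329,728.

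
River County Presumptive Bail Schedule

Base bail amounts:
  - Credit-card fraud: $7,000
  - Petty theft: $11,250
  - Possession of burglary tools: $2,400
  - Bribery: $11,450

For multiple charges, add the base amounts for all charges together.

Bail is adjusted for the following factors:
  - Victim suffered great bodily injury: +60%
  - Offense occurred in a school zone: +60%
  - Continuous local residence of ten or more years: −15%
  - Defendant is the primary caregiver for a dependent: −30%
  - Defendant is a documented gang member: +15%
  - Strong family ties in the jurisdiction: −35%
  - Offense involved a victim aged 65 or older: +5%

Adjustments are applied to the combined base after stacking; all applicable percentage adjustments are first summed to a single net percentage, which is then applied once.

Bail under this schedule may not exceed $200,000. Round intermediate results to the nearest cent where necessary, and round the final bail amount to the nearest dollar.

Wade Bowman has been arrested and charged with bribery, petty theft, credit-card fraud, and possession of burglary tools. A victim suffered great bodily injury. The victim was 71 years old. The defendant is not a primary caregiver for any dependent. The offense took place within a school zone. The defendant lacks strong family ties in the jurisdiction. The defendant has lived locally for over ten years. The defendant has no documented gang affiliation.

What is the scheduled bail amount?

$67,410

Base amounts from the schedule: bribery $11,450; petty theft $11,250; credit-card fraud $7,000; possession of burglary tools $2,400.
Stacking rule: sum of all bases. $11,450 + $11,250 + $7,000 + $2,400 = $32,100.
Net percentage adjustment: +60% +60% −15% +5% = +110%. $32,100 × 2.1 = $67,410.
$67,410 is within the $200,000 maximum.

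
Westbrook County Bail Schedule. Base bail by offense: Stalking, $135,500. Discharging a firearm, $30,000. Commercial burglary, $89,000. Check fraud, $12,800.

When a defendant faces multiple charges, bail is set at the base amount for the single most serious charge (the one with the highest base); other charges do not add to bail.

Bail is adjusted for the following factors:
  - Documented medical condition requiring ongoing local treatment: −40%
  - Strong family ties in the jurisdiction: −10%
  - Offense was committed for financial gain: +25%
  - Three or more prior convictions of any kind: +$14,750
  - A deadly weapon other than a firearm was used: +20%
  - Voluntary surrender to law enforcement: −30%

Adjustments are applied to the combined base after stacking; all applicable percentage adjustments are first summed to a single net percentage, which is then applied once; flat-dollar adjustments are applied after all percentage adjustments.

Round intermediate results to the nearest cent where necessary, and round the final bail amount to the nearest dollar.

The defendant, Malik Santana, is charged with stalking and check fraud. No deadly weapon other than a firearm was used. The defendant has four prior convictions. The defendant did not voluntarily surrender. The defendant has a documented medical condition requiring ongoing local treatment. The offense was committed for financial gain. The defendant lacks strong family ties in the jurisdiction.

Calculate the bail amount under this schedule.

$129,925

Base amounts from the schedule: stalking $135,500; check fraud $12,800.
Stacking rule: use the highest base only. Highest is stalking at $135,500. Combined base = $135,500.
Net percentage adjustment: −40% +25% = −15%. $135,500 × 0.85 = $115,175.
Three or more prior convictions of any kind (+$14,750 flat): $115,175 + $14,750 = $129,925.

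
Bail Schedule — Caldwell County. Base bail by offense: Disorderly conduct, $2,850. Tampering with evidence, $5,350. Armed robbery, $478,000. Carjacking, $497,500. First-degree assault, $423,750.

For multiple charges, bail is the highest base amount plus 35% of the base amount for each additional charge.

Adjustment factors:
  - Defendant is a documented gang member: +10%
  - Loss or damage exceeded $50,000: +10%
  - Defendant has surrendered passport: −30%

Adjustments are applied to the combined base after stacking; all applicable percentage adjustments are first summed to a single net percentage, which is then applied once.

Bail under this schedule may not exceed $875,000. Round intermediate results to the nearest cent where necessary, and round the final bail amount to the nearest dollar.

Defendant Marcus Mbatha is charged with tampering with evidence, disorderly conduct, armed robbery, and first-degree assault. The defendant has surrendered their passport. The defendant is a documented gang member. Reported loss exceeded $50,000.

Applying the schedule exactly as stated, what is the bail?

Base amounts from the schedule: tampering with evidence $5,350; disorderly conduct $2,850; armed robbery $478,000; first-degree assault $423,750.
Stacking rule: highest base plus 35% of each additional charge. Highest is armed robbery at $478,000. Additional: $5,350 × 35% = $1,872.50; $2,850 × 35% = $997.50; $423,750 × 35% = $148,312.50. Combined base = $478,000 + $151,182.50 = $629,182.50.
Net percentage adjustment: +10% +10% −30% = −10%. $629,182.50 × 0.9 = $566,264.25.
$566,264.25 is within the $875,000 maximum.
Rounded to the nearest dollar: $566,264.

$566,264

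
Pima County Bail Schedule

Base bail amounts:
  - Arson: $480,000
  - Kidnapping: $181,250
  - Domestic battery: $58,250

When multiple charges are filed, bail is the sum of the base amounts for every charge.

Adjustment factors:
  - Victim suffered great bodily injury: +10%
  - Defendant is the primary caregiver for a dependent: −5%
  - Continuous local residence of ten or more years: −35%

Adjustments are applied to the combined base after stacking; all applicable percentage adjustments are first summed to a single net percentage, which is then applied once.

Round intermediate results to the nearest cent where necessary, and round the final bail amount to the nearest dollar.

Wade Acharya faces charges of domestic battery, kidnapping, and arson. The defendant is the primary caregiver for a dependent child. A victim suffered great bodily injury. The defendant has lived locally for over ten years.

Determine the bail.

$503,650

Base amounts from the schedule: domestic battery $58,250; kidnapping $181,250; arson $480,000.
Stacking rule: sum of all bases. $58,250 + $181,250 + $480,000 = $719,500.
Net percentage adjustment: +10% −5% −35% = −30%. $719,500 × 0.7 = $503,650.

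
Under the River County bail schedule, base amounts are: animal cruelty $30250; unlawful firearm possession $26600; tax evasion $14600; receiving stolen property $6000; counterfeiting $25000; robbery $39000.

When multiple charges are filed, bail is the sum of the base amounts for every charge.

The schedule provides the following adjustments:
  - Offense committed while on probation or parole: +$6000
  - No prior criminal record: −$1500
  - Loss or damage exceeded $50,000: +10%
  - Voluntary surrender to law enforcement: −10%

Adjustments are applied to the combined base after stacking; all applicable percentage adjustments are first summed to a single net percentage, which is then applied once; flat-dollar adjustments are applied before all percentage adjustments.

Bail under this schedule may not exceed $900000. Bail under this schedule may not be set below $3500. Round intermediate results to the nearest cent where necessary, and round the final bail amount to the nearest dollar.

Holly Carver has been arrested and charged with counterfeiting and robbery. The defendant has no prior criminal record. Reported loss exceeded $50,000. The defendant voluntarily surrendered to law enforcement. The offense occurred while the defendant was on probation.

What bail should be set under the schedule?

Base amounts from the schedule: counterfeiting $25000; robbery $39000.
Stacking rule: sum of all bases. $25000 + $39000 = $64000.
Offense committed while on probation or parole (+$6000 flat): $64000 + $6000 = $70000.
No prior criminal record (−$1500 flat): $70000 − $1500 = $68500.
Net percentage adjustment: +10% −10% = +0%. $68500 × 1 = $68500.
$68500 is within the $900000 maximum.
$68500 is at or above the $3500 minimum.

$68500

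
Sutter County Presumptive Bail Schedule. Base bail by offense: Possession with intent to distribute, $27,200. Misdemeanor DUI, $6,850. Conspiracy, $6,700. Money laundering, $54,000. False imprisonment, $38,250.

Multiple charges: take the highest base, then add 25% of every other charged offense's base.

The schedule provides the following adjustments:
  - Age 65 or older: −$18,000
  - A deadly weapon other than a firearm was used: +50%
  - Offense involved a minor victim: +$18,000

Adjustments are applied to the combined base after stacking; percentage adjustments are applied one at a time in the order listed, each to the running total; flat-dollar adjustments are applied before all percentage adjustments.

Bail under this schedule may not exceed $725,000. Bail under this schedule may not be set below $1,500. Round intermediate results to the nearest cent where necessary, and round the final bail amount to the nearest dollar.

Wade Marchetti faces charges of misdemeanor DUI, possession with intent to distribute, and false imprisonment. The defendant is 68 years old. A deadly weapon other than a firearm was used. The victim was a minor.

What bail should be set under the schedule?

Base amounts from the schedule: misdemeanor DUI $6,850; possession with intent to distribute $27,200; false imprisonment $38,250.
Stacking rule: highest base plus 25% of each additional charge. Highest is false imprisonment at $38,250. Additional: $6,850 × 25% = $1,712.50; $27,200 × 25% = $6,800. Combined base = $38,250 + $8,512.50 = $46,762.50.
Age 65 or older (−$18,000 flat): $46,762.50 − $18,000 = $28,762.50.
Offense involved a minor victim (+$18,000 flat): $28,762.50 + $18,000 = $46,762.50.
A deadly weapon other than a firearm was used (+50%): $46,762.50 × 1.5 = $70,143.75.
$70,143.75 is within the $725,000 maximum.
$70,143.75 is at or above the $1,500 minimum.
Rounded to the nearest dollar: $70,144.

$70,144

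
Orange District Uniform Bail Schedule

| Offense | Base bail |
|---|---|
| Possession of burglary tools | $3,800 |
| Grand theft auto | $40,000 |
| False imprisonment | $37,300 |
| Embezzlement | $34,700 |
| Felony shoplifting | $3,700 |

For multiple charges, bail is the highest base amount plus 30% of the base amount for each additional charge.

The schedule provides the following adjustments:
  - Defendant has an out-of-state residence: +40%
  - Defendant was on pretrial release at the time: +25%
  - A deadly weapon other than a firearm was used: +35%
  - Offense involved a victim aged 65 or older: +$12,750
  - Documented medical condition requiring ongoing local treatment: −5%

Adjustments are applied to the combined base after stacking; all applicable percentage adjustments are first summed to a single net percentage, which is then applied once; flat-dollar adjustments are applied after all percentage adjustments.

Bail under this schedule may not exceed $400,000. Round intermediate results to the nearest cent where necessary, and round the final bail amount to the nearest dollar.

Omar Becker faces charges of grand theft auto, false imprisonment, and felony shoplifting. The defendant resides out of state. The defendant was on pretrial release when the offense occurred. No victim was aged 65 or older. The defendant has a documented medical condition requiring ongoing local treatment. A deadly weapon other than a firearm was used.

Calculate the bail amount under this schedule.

Base amounts from the schedule: grand theft auto $40,000; false imprisonment $37,300; felony shoplifting $3,700.
Stacking rule: highest base plus 30% of each additional charge. Highest is grand theft auto at $40,000. Additional: $37,300 × 30% = $11,190; $3,700 × 30% = $1,110. Combined base = $40,000 + $12,300 = $52,300.
Net percentage adjustment: +40% +25% +35% −5% = +95%. $52,300 × 1.95 = $101,985.
$101,985 is within the $400,000 maximum.

$101,985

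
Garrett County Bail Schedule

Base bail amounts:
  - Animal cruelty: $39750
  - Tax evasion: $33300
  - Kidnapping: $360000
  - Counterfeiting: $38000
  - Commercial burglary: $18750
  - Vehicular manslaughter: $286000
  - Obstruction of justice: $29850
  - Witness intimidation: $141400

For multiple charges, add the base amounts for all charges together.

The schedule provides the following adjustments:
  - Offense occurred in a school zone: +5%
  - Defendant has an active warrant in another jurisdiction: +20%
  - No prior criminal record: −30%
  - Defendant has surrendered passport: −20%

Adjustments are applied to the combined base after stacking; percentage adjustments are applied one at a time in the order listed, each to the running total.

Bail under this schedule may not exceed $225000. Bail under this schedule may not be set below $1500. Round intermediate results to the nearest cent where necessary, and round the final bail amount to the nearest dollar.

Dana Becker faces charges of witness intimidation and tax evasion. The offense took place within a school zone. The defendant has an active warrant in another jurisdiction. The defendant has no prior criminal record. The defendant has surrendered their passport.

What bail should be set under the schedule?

Base amounts from the schedule: witness intimidation $141400; tax evasion $33300.
Stacking rule: sum of all bases. $141400 + $33300 = $174700.
Offense occurred in a school zone (+5%): $174700 × 1.05 = $183435.
Defendant has an active warrant in another jurisdiction (+20%): $183435 × 1.2 = $220122.
No prior criminal record (−30%): $220122 × 0.7 = $154085.40.
Defendant has surrendered passport (−20%): $154085.40 × 0.8 = $123268.32.
$123268.32 is within the $225000 maximum.
$123268.32 is at or above the $1500 minimum.
Rounded to the nearest dollar: $123268.

$123268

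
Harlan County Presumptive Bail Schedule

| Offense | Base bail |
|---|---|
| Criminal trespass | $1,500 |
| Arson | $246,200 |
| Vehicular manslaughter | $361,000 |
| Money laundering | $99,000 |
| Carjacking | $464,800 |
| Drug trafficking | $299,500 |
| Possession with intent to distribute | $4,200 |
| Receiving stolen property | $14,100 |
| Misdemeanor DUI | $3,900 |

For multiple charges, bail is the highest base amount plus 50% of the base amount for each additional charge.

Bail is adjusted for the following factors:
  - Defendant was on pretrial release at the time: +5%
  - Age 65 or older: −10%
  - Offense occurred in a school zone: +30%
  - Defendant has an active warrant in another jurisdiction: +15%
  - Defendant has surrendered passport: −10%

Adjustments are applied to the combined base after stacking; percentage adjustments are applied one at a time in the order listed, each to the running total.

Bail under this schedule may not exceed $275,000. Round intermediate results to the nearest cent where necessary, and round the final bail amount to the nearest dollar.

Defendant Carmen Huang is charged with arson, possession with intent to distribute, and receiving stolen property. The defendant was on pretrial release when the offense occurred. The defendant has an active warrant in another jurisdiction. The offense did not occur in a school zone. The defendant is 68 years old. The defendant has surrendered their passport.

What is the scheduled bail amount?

Base amounts from the schedule: arson $246,200; possession with intent to distribute $4,200; receiving stolen property $14,100.
Stacking rule: highest base plus 50% of each additional charge. Highest is arson at $246,200. Additional: $4,200 × 50% = $2,100; $14,100 × 50% = $7,050. Combined base = $246,200 + $9,150 = $255,350.
Defendant was on pretrial release at the time (+5%): $255,350 × 1.05 = $268,117.50.
Age 65 or older (−10%): $268,117.50 × 0.9 = $241,305.75.
Defendant has an active warrant in another jurisdiction (+15%): $241,305.75 × 1.15 = $277,501.61.
Defendant has surrendered passport (−10%): $277,501.61 × 0.9 = $249,751.45.
$249,751.45 is within the $275,000 maximum.
Rounded to the nearest dollar: $249,751.

$249,751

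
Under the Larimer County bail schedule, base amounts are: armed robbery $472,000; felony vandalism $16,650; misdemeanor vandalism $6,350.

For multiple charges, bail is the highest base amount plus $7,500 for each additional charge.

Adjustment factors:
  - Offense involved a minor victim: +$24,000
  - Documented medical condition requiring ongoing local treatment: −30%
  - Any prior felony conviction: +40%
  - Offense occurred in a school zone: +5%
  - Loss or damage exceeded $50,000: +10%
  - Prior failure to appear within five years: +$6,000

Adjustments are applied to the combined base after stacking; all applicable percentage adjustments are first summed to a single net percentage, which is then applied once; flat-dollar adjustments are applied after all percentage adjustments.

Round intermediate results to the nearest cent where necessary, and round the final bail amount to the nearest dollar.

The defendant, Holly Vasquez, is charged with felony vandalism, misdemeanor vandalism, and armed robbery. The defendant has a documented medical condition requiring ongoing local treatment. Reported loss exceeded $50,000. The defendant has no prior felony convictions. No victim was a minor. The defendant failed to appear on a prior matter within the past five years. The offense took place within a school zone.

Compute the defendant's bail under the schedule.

$419,950

Base amounts from the schedule: felony vandalism $16,650; misdemeanor vandalism $6,350; armed robbery $472,000.
Stacking rule: highest base plus $7,500 per additional charge. Highest is armed robbery at $472,000; 2 additional charges → +$15,000. Combined base = $487,000.
Net percentage adjustment: −30% +5% +10% = −15%. $487,000 × 0.85 = $413,950.
Prior failure to appear within five years (+$6,000 flat): $413,950 + $6,000 = $419,950.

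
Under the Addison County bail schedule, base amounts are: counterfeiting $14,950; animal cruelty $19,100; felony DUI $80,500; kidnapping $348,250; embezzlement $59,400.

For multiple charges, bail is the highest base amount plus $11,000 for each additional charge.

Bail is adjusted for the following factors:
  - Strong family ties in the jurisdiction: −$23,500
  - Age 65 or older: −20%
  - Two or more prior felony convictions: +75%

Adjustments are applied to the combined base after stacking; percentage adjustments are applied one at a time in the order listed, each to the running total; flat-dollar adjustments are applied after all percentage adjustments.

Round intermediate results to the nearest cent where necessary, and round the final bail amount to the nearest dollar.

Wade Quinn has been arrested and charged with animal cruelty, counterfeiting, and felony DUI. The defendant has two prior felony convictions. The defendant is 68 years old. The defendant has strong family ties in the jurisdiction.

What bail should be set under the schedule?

Base amounts from the schedule: animal cruelty $19,100; counterfeiting $14,950; felony DUI $80,500.
Stacking rule: highest base plus $11,000 per additional charge. Highest is felony DUI at $80,500; 2 additional charges → +$22,000. Combined base = $102,500.
Age 65 or older (−20%): $102,500 × 0.8 = $82,000.
Two or more prior felony convictions (+75%): $82,000 × 1.75 = $143,500.
Strong family ties in the jurisdiction (−$23,500 flat): $143,500 − $23,500 = $120,000.

$120,000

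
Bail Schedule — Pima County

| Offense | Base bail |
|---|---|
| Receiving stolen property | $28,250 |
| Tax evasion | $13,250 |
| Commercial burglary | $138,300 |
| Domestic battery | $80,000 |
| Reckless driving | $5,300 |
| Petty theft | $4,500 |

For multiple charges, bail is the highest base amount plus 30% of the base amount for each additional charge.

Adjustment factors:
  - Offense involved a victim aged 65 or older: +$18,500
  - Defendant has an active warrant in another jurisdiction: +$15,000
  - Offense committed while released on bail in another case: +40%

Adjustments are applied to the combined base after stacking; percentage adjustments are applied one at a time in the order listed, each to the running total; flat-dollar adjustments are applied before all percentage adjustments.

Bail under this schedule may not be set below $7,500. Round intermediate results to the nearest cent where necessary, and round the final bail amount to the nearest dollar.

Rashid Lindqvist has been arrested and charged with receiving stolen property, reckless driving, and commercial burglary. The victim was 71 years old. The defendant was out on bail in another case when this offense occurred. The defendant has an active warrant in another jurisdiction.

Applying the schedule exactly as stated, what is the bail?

$254,611

Base amounts from the schedule: receiving stolen property $28,250; reckless driving $5,300; commercial burglary $138,300.
Stacking rule: highest base plus 30% of each additional charge. Highest is commercial burglary at $138,300. Additional: $28,250 × 30% = $8,475; $5,300 × 30% = $1,590. Combined base = $138,300 + $10,065 = $148,365.
Offense involved a victim aged 65 or older (+$18,500 flat): $148,365 + $18,500 = $166,865.
Defendant has an active warrant in another jurisdiction (+$15,000 flat): $166,865 + $15,000 = $181,865.
Offense committed while released on bail in another case (+40%): $181,865 × 1.4 = $254,611.
$254,611 is at or above the $7,500 minimum.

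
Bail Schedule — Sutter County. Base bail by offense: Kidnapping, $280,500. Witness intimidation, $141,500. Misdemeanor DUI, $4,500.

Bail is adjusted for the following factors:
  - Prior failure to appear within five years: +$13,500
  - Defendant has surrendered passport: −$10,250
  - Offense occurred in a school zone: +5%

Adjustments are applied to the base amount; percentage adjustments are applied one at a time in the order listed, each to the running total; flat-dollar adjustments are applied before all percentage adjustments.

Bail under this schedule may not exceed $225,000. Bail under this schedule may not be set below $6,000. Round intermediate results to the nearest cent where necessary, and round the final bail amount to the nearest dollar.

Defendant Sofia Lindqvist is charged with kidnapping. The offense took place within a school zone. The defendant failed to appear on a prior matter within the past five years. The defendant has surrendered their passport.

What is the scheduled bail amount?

$225,000

Base amounts from the schedule: kidnapping $280,500.
Single charge. Combined base = $280,500.
Prior failure to appear within five years (+$13,500 flat): $280,500 + $13,500 = $294,000.
Defendant has surrendered passport (−$10,250 flat): $294,000 − $10,250 = $283,750.
Offense occurred in a school zone (+5%): $283,750 × 1.05 = $297,937.50.
Result $297,937.50 exceeds the maximum of $225,000; bail is capped at $225,000.
$225,000 is at or above the $6,000 minimum.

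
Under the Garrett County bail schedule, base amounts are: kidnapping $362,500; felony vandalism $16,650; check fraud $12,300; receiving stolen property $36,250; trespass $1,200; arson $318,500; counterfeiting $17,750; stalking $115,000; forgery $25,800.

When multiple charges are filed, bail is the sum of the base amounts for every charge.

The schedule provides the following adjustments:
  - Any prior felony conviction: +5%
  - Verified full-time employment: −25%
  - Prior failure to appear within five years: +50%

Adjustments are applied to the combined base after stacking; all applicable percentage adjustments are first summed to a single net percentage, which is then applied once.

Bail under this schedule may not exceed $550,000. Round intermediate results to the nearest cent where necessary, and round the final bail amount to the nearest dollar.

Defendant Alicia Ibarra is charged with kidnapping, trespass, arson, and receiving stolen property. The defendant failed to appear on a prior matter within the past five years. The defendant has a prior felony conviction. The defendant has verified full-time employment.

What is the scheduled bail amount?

Base amounts from the schedule: kidnapping $362,500; trespass $1,200; arson $318,500; receiving stolen property $36,250.
Stacking rule: sum of all bases. $362,500 + $1,200 + $318,500 + $36,250 = $718,450.
Net percentage adjustment: +5% −25% +50% = +30%. $718,450 × 1.3 = $933,985.
Result $933,985 exceeds the maximum of $550,000; bail is capped at $550,000.

$550,000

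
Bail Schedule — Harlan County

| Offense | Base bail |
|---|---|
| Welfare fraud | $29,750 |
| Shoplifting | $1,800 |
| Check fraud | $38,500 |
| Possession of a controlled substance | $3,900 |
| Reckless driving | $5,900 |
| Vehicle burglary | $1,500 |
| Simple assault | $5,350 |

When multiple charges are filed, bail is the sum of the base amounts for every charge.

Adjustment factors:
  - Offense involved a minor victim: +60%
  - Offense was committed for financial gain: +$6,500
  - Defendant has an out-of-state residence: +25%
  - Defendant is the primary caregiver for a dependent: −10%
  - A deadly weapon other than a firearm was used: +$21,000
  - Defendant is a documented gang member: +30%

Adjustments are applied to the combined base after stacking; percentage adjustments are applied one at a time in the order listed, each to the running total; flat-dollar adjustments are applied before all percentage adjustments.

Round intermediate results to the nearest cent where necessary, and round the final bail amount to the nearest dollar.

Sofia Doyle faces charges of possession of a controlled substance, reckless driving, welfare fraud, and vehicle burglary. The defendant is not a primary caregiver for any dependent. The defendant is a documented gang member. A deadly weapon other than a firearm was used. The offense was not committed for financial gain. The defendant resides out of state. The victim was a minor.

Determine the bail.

$161,330

Base amounts from the schedule: possession of a controlled substance $3,900; reckless driving $5,900; welfare fraud $29,750; vehicle burglary $1,500.
Stacking rule: sum of all bases. $3,900 + $5,900 + $29,750 + $1,500 = $41,050.
A deadly weapon other than a firearm was used (+$21,000 flat): $41,050 + $21,000 = $62,050.
Offense involved a minor victim (+60%): $62,050 × 1.6 = $99,280.
Defendant has an out-of-state residence (+25%): $99,280 × 1.25 = $124,100.
Defendant is a documented gang member (+30%): $124,100 × 1.3 = $161,330.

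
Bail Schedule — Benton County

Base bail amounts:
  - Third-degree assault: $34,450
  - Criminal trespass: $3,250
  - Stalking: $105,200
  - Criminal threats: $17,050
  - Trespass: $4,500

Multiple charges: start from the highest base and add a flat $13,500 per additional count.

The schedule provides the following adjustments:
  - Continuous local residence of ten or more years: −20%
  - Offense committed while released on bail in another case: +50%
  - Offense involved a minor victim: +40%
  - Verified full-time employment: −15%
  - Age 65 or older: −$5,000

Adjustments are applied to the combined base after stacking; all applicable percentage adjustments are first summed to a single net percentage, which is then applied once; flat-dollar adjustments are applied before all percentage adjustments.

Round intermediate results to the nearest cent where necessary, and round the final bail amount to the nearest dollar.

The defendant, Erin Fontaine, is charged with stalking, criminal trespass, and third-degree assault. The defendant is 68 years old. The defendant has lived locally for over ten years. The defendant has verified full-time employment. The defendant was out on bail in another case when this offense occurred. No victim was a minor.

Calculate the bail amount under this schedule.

$146,280

Base amounts from the schedule: stalking $105,200; criminal trespass $3,250; third-degree assault $34,450.
Stacking rule: highest base plus $13,500 per additional charge. Highest is stalking at $105,200; 2 additional charges → +$27,000. Combined base = $132,200.
Age 65 or older (−$5,000 flat): $132,200 − $5,000 = $127,200.
Net percentage adjustment: −20% +50% −15% = +15%. $127,200 × 1.15 = $146,280.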